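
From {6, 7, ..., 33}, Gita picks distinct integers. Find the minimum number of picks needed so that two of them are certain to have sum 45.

Group the elements by complementary pair {x, 45−x}: {12,33}, {13,32}, {14,31}, …, giving 11 two-element pairs and 6 integers whose partner 45−x falls outside [6,33].
Pigeonhole: treating each of those 17 groups as a pigeonhole, one can pick one integer per group — 17 integers — with no two summing to 45.
The 18th integer lands in an occupied pair, forcing a sum of 45.

18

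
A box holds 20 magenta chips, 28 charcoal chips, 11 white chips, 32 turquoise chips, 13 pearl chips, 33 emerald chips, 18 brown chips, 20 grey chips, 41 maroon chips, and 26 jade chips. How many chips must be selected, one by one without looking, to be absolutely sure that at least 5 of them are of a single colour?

Pigeonhole: the 10 colours are the holes; the chips drawn are the pigeons.
To avoid 5 of any one colour, the worst case takes at most 4 of each colour.
That gives 4 + 4 + 4 + 4 + 4 + 4 + 4 + 4 + 4 + 4 = 40 chips with no colour reaching 5.
The next chip forces some colour to 5, so 40 + 1 = 41.

41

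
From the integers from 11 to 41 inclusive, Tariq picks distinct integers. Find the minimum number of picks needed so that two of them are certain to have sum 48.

A set avoiding the sum 48 can contain at most one of each pair {x, 48−x}, plus the 5 elements whose complement lies outside the range or equal to its own complement.
The integers 24, …, 41 (18 of them) are such a set: any two sum to at least 24+25 = 49 > 48.
By pigeonhole, any 19th integer completes one of the 13 pairs, so 19 choices force a sum of 48.

19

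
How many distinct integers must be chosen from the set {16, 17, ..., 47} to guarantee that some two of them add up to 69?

20

A set avoiding the sum 69 can contain at most one of each pair {x, 69−x}, plus the 6 elements whose complement lies outside the range.
The integers 16, …, 34 (19 of them) are such a set: any two sum to at least 16+17 = 33 and at most 33+34 = 67 < 69.
By the pigeonhole principle, any 20th integer completes one of the 13 pairs, so 20 choices force a sum of 69.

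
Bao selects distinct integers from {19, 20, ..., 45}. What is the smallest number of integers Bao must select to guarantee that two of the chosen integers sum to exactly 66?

A set avoiding the sum 66 can contain at most one of each pair {x, 66−x}, plus the 3 elements whose complement lies outside the range or equal to its own complement.
The integers 19, …, 33 (15 of them) are such a set: any two sum to at least 19+20 = 39 and at most 32+33 = 65 < 66.
Pigeonhole: any 16th integer completes one of the 12 pairs, so 16 choices force a sum of 66.

16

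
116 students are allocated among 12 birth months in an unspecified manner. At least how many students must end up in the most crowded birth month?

10

The 12 birth months are the holes and the 116 students are the pigeons.
If every birth month held at most 9 students, the total would be at most 12 × 9 = 108, which is less than 116.
So some birth month holds at least ⌈116/12⌉ = 10 students.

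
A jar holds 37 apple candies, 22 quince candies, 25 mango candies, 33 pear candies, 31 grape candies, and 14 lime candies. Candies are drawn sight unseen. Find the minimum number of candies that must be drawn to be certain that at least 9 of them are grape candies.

140

In the worst case for collecting grape candies, every non-grape candy comes out first.
There are 37 + 22 + 25 + 33 + 14 = 131 non-grape candies altogether.
After those, each further candy must be grape, so 131 + 9 = 140 draws guarantee 9 grape candies.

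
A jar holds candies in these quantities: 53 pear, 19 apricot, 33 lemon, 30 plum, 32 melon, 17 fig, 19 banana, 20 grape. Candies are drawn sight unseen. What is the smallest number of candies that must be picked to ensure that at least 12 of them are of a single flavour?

Pigeonhole: the 8 flavours are the holes; the candies drawn are the pigeons.
To avoid 12 of any one flavour, the worst case takes at most 11 of each flavour.
That gives 11 + 11 + 11 + 11 + 11 + 11 + 11 + 11 = 88 candies with no flavour reaching 12.
The next candy forces some flavour to 12, so 88 + 1 = 89.

89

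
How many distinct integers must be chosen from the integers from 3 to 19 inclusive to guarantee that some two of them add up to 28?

13

A set avoiding the sum 28 can contain at most one of each pair {x, 28−x}, plus the 7 elements whose complement lies outside the range or equal to its own complement.
The integers 3, …, 14 (12 of them) are such a set: any two sum to at least 3+4 = 7 and at most 13+14 = 27 < 28.
By the pigeonhole principle, any 13th integer completes one of the 5 pairs, so 13 choices force a sum of 28.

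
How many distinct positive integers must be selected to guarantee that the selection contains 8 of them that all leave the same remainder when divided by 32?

Pigeonhole: the 32 residue classes mod 32 are the pigeonholes.
With 224 integers one could put 7 in each residue class and have no class reach 8.
The 225th integer pushes some class to 8, so 32·7 + 1 = 225.

225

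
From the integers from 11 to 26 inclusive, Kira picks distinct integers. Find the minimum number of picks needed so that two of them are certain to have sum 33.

Two chosen integers sum to 33 exactly when both halves of some pair {x, 33−x} with 11 ≤ x ≤ 33−x ≤ 22 are chosen — 6 such pairs.
The remaining 4 elements (those with no distinct partner in range) can never complete a 33-sum, so the worst case takes all of them and one from each pair: 4 + 6 = 10.
The 11th integer has to be the second member of some pair, so 10 + 1 = 11.

11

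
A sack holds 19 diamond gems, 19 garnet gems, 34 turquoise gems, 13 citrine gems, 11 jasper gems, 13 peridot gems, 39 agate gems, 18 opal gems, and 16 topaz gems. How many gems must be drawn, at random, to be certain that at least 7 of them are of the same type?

Put each drawn gem into a box by type. The largest draw with every box below 7 takes min(count, 6) from each type.
Σ min(cᵢ, 6) = 6 + 6 + 6 + 6 + 6 + 6 + 6 + 6 + 6 = 54.
Draw number 54 + 1 = 55 must push one box to 7.

55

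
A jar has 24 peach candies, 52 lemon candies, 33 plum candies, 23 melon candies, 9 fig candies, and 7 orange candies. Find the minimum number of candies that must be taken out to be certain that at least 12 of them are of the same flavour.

An adversary could hand out at most 11 candies per flavour (fig, orange run out sooner): 11 + 11 + 11 + 11 + 9 + 7 = 60 candies and still no flavour has 12.
By pigeonhole, one more candy lands in a flavour already at 11, so 61 draws are enough and 60 are not.

61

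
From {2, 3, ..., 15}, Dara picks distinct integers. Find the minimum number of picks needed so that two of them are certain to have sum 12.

Two chosen integers sum to 12 exactly when both halves of some pair {x, 12−x} with 2 ≤ x ≤ 12−x ≤ 10 are chosen — 4 such pairs.
The remaining 6 elements (those with no distinct partner in range) can never complete a 12-sum, so the worst case takes all of them and one from each pair: 6 + 4 = 10.
Pigeonhole: the 11th integer has to be the second member of some pair, so 10 + 1 = 11.

11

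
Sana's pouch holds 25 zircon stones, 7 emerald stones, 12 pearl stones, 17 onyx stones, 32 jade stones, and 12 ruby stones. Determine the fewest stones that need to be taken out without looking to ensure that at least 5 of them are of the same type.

An adversary could hand out at most 4 stones per type: 4 + 4 + 4 + 4 + 4 + 4 = 24 stones and still no type has 5.
By the pigeonhole principle, one more stone lands in a type already at 4, so 25 draws are enough and 24 are not.

25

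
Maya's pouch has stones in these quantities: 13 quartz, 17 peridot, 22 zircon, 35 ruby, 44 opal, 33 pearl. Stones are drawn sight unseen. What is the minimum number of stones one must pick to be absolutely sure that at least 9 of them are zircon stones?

In the worst case for collecting zircon stones, every non-zircon stone comes out first.
There are 13 + 17 + 35 + 44 + 33 = 142 non-zircon stones altogether.
After those, each further stone must be zircon, so 142 + 9 = 151 draws guarantee 9 zircon stones.

151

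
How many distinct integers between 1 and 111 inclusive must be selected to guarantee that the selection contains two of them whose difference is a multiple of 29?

Integers whose pairwise differences are multiples of 29 are exactly those sharing a remainder mod 29. By the pigeonhole principle, the 29 residue classes mod 29 are the pigeonholes.
With 29 integers one could put 1 in each residue class and have no class reach 2.
The 30th integer pushes some class to 2, so 29·1 + 1 = 30.

30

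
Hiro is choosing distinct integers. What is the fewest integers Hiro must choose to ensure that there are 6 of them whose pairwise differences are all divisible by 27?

Integers whose pairwise differences are multiples of 27 are exactly those sharing a remainder mod 27. The 27 residue classes mod 27 are the pigeonholes.
With 135 integers one could put 5 in each residue class and have no class reach 6.
The 136th integer pushes some class to 6, so 27·5 + 1 = 136.

136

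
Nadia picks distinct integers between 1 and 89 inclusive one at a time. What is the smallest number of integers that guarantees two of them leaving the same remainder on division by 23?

24

By the pigeonhole principle, the 23 residue classes mod 23 are the pigeonholes.
With 23 integers one could put 1 in each residue class and have no class reach 2.
The 24th integer pushes some class to 2, so 23·1 + 1 = 24.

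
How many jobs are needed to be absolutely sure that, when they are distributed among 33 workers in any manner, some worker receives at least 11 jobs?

331

With 330 jobs one could put exactly 10 in each of the 33 workers, and no worker would reach 11.
By pigeonhole, one more job must land in a worker that already has 10, giving it 11.
So 33 × 10 + 1 = 331 jobs are required.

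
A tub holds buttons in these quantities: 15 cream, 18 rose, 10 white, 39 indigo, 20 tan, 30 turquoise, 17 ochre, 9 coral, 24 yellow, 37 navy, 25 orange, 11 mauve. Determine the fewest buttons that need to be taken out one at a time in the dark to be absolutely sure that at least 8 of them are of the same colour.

By the pigeonhole principle, the 12 colours are the holes; the buttons drawn are the pigeons.
To avoid 8 of any one colour, the worst case takes at most 7 of each colour.
That gives 7 + 7 + 7 + 7 + 7 + 7 + 7 + 7 + 7 + 7 + 7 + 7 = 84 buttons with no colour reaching 8.
The next button forces some colour to 8, so 84 + 1 = 85.

85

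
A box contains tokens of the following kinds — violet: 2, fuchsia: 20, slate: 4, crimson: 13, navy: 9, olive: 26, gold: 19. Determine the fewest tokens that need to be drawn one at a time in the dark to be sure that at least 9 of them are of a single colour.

47

An adversary could hand out at most 8 tokens per colour (violet, slate run out sooner): 2 + 8 + 4 + 8 + 8 + 8 + 8 = 46 tokens and still no colour has 9.
One more token lands in a colour already at 8, so 47 draws are enough and 46 are not.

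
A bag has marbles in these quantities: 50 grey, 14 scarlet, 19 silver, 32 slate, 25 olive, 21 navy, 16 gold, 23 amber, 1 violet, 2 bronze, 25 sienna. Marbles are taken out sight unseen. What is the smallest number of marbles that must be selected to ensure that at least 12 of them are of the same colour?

103

Put each drawn marble into a box by colour. The largest draw with every box below 12 takes min(count, 11) from each colour; colours with fewer than 11 contribute all they have.
Σ min(cᵢ, 11) = 11 + 11 + 11 + 11 + 11 + 11 + 11 + 11 + 1 + 2 + 11 = 102.
Draw number 102 + 1 = 103 must push one box to 12.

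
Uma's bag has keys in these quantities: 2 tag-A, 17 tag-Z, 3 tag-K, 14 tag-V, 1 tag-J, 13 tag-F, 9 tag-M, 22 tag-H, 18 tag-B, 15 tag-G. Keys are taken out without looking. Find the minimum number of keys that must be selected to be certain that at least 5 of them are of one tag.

35

Put each drawn key into a box by tag. The largest draw with every box below 5 takes min(count, 4) from each tag; tags with fewer than 4 contribute all they have.
Σ min(cᵢ, 4) = 2 + 4 + 3 + 4 + 1 + 4 + 4 + 4 + 4 + 4 = 34.
Draw number 34 + 1 = 35 must push one box to 5.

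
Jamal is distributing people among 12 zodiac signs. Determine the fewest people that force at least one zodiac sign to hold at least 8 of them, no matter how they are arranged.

85

With 84 people one could put exactly 7 in each of the 12 zodiac signs, and no zodiac sign would reach 8.
One more person must land in a zodiac sign that already has 7, giving it 8.
So 12 × 7 + 1 = 85 people are required.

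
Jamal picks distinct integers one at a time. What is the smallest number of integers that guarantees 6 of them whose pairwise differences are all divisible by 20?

101

Integers whose pairwise differences are multiples of 20 are exactly those sharing a remainder mod 20. By pigeonhole, the 20 residue classes mod 20 are the pigeonholes.
With 100 integers one could put 5 in each residue class and have no class reach 6.
The 101st integer pushes some class to 6, so 20·5 + 1 = 101.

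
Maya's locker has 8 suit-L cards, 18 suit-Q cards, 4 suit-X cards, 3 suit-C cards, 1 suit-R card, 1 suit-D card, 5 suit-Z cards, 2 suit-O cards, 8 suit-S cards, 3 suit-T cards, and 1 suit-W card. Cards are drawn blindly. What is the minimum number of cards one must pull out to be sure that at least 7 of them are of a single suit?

39

By pigeonhole, put each drawn card into a box by suit. The largest draw with every box below 7 takes min(count, 6) from each suit; suits with fewer than 6 contribute all they have.
Σ min(cᵢ, 6) = 6 + 6 + 4 + 3 + 1 + 1 + 5 + 2 + 6 + 3 + 1 = 38.
Draw number 38 + 1 = 39 must push one box to 7.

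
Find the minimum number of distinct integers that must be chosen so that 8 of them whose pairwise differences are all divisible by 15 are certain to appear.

106

Integers whose pairwise differences are multiples of 15 are exactly those sharing a remainder mod 15. By the pigeonhole principle, the 15 residue classes mod 15 are the pigeonholes.
With 105 integers one could put 7 in each residue class and have no class reach 8.
The 106th integer pushes some class to 8, so 15·7 + 1 = 106.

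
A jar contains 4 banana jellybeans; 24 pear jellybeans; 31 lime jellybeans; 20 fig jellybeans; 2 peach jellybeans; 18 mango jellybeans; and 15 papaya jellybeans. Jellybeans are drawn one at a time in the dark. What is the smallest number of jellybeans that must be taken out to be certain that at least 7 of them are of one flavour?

By the pigeonhole principle, put each drawn jellybean into a box by flavour. The largest draw with every box below 7 takes min(count, 6) from each flavour; flavours with fewer than 6 contribute all they have.
Σ min(cᵢ, 6) = 4 + 6 + 6 + 6 + 2 + 6 + 6 = 36.
Draw number 36 + 1 = 37 must push one box to 7.

37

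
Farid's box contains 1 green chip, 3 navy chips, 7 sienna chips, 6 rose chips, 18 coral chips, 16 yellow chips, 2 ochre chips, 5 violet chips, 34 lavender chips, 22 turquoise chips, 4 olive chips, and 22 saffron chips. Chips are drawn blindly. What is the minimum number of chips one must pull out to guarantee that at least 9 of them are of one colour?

Put each drawn chip into a box by colour. The largest draw with every box below 9 takes min(count, 8) from each colour; colours with fewer than 8 contribute all they have.
Σ min(cᵢ, 8) = 1 + 3 + 7 + 6 + 8 + 8 + 2 + 5 + 8 + 8 + 4 + 8 = 68.
Draw number 68 + 1 = 69 must push one box to 9.

69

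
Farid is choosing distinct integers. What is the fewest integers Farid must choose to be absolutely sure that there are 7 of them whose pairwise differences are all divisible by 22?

133

Integers whose pairwise differences are multiples of 22 are exactly those sharing a remainder mod 22. The 22 residue classes mod 22 are the pigeonholes.
With 132 integers one could put 6 in each residue class and have no class reach 7.
The 133rd integer pushes some class to 7, so 22·6 + 1 = 133.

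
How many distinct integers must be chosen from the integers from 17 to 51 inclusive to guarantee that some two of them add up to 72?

Two chosen integers sum to 72 exactly when both halves of some pair {x, 72−x} with 21 ≤ x ≤ 72−x ≤ 51 are chosen — 15 such pairs.
The remaining 5 elements (those with no distinct partner in range) can never complete a 72-sum, so the worst case takes all of them and one from each pair: 5 + 15 = 20.
Pigeonhole: the 21st integer has to be the second member of some pair, so 20 + 1 = 21.

21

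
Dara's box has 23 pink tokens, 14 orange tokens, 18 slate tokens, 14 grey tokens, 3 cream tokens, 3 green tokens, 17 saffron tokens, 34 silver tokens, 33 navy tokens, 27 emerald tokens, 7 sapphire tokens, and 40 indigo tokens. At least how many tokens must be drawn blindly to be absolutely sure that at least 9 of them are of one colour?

By pigeonhole, the 12 colours are the holes; the tokens drawn are the pigeons.
To avoid 9 of any one colour, the worst case takes at most 8 of each colour, or every token of a colour that has fewer than 8.
That gives 8 + 8 + 8 + 8 + 3 + 3 + 8 + 8 + 8 + 8 + 7 + 8 = 85 tokens with no colour reaching 9.
The next token forces some colour to 9, so 85 + 1 = 86.

86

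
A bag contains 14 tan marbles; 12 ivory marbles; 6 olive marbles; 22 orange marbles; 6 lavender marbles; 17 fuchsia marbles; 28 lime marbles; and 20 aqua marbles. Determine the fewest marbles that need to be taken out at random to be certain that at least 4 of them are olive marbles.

In the worst case for collecting olive marbles, every non-olive marble comes out first.
There are 14 + 12 + 22 + 6 + 17 + 28 + 20 = 119 non-olive marbles altogether.
After those, each further marble must be olive, so 119 + 4 = 123 draws guarantee 4 olive marbles.

123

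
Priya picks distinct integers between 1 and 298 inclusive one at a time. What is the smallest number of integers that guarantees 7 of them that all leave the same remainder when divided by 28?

169

By the pigeonhole principle, the 28 residue classes mod 28 are the pigeonholes.
With 168 integers one could put 6 in each residue class and have no class reach 7.
The 169th integer pushes some class to 7, so 28·6 + 1 = 169.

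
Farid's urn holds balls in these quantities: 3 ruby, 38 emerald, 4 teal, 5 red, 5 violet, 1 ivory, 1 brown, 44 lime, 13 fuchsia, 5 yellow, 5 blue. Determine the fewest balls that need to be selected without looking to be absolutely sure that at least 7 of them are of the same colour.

An adversary could hand out at most 6 balls per colour (8 colours run out sooner): 3 + 6 + 4 + 5 + 5 + 1 + 1 + 6 + 6 + 5 + 5 = 47 balls and still no colour has 7.
Pigeonhole: one more ball lands in a colour already at 6, so 48 draws are enough and 47 are not.

48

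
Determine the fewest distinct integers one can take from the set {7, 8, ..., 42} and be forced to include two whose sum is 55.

Group the elements by complementary pair {x, 55−x}: {13,42}, {14,41}, {15,40}, …, giving 15 two-element pairs and 6 integers whose partner 55−x falls outside [7,42].
By the pigeonhole principle, treating each of those 21 groups as a pigeonhole, one can pick one integer per group — 21 integers — with no two summing to 55.
The 22nd integer lands in an occupied pair, forcing a sum of 55.

22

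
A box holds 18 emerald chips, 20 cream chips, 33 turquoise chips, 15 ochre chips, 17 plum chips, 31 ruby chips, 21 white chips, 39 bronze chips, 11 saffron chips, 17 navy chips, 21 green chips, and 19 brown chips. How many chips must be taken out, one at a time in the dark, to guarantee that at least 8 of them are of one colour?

85

The 12 colours are the holes; the chips drawn are the pigeons.
To avoid 8 of any one colour, the worst case takes at most 7 of each colour.
That gives 7 + 7 + 7 + 7 + 7 + 7 + 7 + 7 + 7 + 7 + 7 + 7 = 84 chips with no colour reaching 8.
The next chip forces some colour to 8, so 84 + 1 = 85.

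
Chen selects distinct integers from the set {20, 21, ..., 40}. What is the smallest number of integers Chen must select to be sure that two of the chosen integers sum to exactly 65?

14

Group the elements by complementary pair {x, 65−x}: {25,40}, {26,39}, {27,38}, …, giving 8 two-element pairs and 5 integers whose partner 65−x falls outside [20,40].
By the pigeonhole principle, treating each of those 13 groups as a pigeonhole, one can pick one integer per group — 13 integers — with no two summing to 65.
The 14th integer lands in an occupied pair, forcing a sum of 65.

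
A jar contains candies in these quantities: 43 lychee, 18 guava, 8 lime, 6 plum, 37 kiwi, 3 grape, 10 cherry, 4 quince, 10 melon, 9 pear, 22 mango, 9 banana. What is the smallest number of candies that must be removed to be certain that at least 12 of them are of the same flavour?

104

The 12 flavours are the holes; the candies drawn are the pigeons.
To avoid 12 of any one flavour, the worst case takes at most 11 of each flavour, or every candy of a flavour that has fewer than 11.
That gives 11 + 11 + 8 + 6 + 11 + 3 + 10 + 4 + 10 + 9 + 11 + 9 = 103 candies with no flavour reaching 12.
The next candy forces some flavour to 12, so 103 + 1 = 104.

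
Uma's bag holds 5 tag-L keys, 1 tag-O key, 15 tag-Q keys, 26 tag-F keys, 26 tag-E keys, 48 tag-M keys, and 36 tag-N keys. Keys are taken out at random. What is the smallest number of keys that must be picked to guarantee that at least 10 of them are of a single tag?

The 7 tags are the holes; the keys drawn are the pigeons.
To avoid 10 of any one tag, the worst case takes at most 9 of each tag, or every key of a tag that has fewer than 9.
That gives 5 + 1 + 9 + 9 + 9 + 9 + 9 = 51 keys with no tag reaching 10.
The next key forces some tag to 10, so 51 + 1 = 52.

52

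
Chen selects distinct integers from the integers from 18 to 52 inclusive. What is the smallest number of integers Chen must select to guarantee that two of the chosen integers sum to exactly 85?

26

Group the elements by complementary pair {x, 85−x}: {33,52}, {34,51}, {35,50}, …, giving 10 two-element pairs and 15 integers whose partner 85−x falls outside [18,52].
By the pigeonhole principle, treating each of those 25 groups as a pigeonhole, one can pick one integer per group — 25 integers — with no two summing to 85.
The 26th integer lands in an occupied pair, forcing a sum of 85.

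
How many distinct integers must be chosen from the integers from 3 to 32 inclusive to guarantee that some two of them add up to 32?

18

A set avoiding the sum 32 can contain at most one of each pair {x, 32−x}, plus the 4 elements whose complement lies outside the range or equal to its own complement.
The integers 16, …, 32 (17 of them) are such a set: any two sum to at least 16+17 = 33 > 32.
By the pigeonhole principle, any 18th integer completes one of the 13 pairs, so 18 choices force a sum of 32.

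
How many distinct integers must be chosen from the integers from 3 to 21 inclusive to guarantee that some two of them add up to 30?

Two chosen integers sum to 30 exactly when both halves of some pair {x, 30−x} with 9 ≤ x ≤ 30−x ≤ 21 are chosen — 6 such pairs.
The remaining 7 elements (those with no distinct partner in range) can never complete a 30-sum, so the worst case takes all of them and one from each pair: 7 + 6 = 13.
By the pigeonhole principle, the 14th integer has to be the second member of some pair, so 13 + 1 = 14.

14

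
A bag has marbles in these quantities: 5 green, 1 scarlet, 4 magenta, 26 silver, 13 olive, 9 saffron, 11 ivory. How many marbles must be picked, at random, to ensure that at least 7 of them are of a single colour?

The 7 colours are the holes; the marbles drawn are the pigeons.
To avoid 7 of any one colour, the worst case takes at most 6 of each colour, or every marble of a colour that has fewer than 6.
That gives 5 + 1 + 4 + 6 + 6 + 6 + 6 = 34 marbles with no colour reaching 7.
The next marble forces some colour to 7, so 34 + 1 = 35.

35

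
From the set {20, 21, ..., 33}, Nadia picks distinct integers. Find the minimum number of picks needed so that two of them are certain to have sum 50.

10

Group the elements by complementary pair {x, 50−x}: {20,30}, {21,29}, {22,28}, …, giving 5 two-element pairs, the single value 25 (it cannot pair with itself since the integers are distinct), and 3 integers whose partner 50−x falls outside [20,33].
By pigeonhole, treating each of those 9 groups as a pigeonhole, one can pick one integer per group — 9 integers — with no two summing to 50.
The 10th integer lands in an occupied pair, forcing a sum of 50.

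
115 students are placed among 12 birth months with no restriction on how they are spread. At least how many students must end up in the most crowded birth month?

10

The 12 birth months are the holes and the 115 students are the pigeons.
If every birth month held at most 9 students, the total would be at most 12 × 9 = 108, which is less than 115.
So some birth month holds at least ⌈115/12⌉ = 10 students.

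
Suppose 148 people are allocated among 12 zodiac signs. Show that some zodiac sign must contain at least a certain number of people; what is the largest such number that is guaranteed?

13

Pigeonhole: the 12 zodiac signs are the holes and the 148 people are the pigeons.
If every zodiac sign held at most 12 people, the total would be at most 12 × 12 = 144, which is less than 148.
So some zodiac sign holds at least ⌈148/12⌉ = 13 people.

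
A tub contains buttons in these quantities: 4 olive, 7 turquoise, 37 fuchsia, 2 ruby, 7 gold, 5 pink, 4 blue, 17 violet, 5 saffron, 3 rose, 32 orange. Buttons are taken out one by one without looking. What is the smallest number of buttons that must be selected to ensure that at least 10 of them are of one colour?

An adversary could hand out at most 9 buttons per colour (8 colours run out sooner): 4 + 7 + 9 + 2 + 7 + 5 + 4 + 9 + 5 + 3 + 9 = 64 buttons and still no colour has 10.
Pigeonhole: one more button lands in a colour already at 9, so 65 draws are enough and 64 are not.

65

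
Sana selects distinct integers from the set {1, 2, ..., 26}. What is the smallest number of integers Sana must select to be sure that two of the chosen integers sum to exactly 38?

Group the elements by complementary pair {x, 38−x}: {12,26}, {13,25}, {14,24}, …, giving 7 two-element pairs, the single value 19 (it cannot pair with itself since the integers are distinct), and 11 integers whose partner 38−x falls outside [1,26].
Treating each of those 19 groups as a pigeonhole, one can pick one integer per group — 19 integers — with no two summing to 38.
The 20th integer lands in an occupied pair, forcing a sum of 38.

20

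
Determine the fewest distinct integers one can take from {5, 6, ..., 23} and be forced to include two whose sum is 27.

11

Two chosen integers sum to 27 exactly when both halves of some pair {x, 27−x} with 5 ≤ x ≤ 27−x ≤ 22 are chosen — 9 such pairs.
The remaining 1 element (those with no distinct partner in range) can never complete a 27-sum, so the worst case takes all of them and one from each pair: 1 + 9 = 10.
The 11th integer has to be the second member of some pair, so 10 + 1 = 11.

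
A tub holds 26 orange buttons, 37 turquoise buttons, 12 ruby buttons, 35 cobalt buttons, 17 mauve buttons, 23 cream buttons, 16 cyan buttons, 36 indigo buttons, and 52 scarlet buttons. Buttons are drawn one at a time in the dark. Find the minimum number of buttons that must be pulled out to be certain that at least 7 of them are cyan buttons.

245

In the worst case for collecting cyan buttons, every non-cyan button comes out first.
There are 26 + 37 + 12 + 35 + 17 + 23 + 36 + 52 = 238 non-cyan buttons altogether.
After those, each further button must be cyan, so 238 + 7 = 245 draws guarantee 7 cyan buttons.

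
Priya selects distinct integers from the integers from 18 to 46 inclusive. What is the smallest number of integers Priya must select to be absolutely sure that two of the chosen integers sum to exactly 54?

A set avoiding the sum 54 can contain at most one of each pair {x, 54−x}, plus the 11 elements whose complement lies outside the range or equal to its own complement.
The integers 27, …, 46 (20 of them) are such a set: any two sum to at least 27+28 = 55 > 54.
By the pigeonhole principle, any 21st integer completes one of the 9 pairs, so 21 choices force a sum of 54.

21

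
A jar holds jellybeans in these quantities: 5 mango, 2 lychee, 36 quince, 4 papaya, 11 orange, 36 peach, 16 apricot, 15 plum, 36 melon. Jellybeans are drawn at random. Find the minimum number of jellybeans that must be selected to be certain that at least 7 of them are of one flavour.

48

Put each drawn jellybean into a box by flavour. The largest draw with every box below 7 takes min(count, 6) from each flavour; flavours with fewer than 6 contribute all they have.
Σ min(cᵢ, 6) = 5 + 2 + 6 + 4 + 6 + 6 + 6 + 6 + 6 = 47.
Draw number 47 + 1 = 48 must push one box to 7.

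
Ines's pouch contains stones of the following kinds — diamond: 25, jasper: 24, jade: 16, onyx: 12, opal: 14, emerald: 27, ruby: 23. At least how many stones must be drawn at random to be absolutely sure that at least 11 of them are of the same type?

71

The 7 types are the holes; the stones drawn are the pigeons.
To avoid 11 of any one type, the worst case takes at most 10 of each type.
That gives 10 + 10 + 10 + 10 + 10 + 10 + 10 = 70 stones with no type reaching 11.
The next stone forces some type to 11, so 70 + 1 = 71.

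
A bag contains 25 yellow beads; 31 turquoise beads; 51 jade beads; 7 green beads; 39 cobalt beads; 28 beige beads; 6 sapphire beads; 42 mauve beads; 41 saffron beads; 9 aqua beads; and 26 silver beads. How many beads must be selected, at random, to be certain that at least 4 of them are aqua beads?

In the worst case for collecting aqua beads, every non-aqua bead comes out first.
There are 25 + 31 + 51 + 7 + 39 + 28 + 6 + 42 + 41 + 26 = 296 non-aqua beads altogether.
After those, each further bead must be aqua, so 296 + 4 = 300 draws guarantee 4 aqua beads.

300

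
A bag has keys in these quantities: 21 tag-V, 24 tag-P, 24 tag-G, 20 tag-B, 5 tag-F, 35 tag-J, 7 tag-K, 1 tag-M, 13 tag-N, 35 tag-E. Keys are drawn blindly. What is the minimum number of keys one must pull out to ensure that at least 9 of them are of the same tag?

By the pigeonhole principle, put each drawn key into a box by tag. The largest draw with every box below 9 takes min(count, 8) from each tag; tags with fewer than 8 contribute all they have.
Σ min(cᵢ, 8) = 8 + 8 + 8 + 8 + 5 + 8 + 7 + 1 + 8 + 8 = 69.
Draw number 69 + 1 = 70 must push one box to 9.

70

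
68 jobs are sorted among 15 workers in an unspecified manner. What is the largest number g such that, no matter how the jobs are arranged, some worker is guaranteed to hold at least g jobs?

By the pigeonhole principle, the 15 workers are the holes and the 68 jobs are the pigeons.
If every worker held at most 4 jobs, the total would be at most 15 × 4 = 60, which is less than 68.
So some worker holds at least ⌈68/15⌉ = 5 jobs.

5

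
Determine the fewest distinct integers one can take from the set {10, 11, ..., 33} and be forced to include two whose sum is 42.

A set avoiding the sum 42 can contain at most one of each pair {x, 42−x}, plus the 2 elements whose complement lies outside the range or equal to its own complement.
The integers 21, …, 33 (13 of them) are such a set: any two sum to at least 21+22 = 43 > 42.
Any 14th integer completes one of the 11 pairs, so 14 choices force a sum of 42.

14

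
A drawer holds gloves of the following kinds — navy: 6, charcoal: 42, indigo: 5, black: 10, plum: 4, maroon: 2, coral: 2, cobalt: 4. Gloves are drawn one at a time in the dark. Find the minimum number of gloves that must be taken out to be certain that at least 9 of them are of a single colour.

40

The 8 colours are the holes; the gloves drawn are the pigeons.
To avoid 9 of any one colour, the worst case takes at most 8 of each colour, or every glove of a colour that has fewer than 8.
That gives 6 + 8 + 5 + 8 + 4 + 2 + 2 + 4 = 39 gloves with no colour reaching 9.
The next glove forces some colour to 9, so 39 + 1 = 40.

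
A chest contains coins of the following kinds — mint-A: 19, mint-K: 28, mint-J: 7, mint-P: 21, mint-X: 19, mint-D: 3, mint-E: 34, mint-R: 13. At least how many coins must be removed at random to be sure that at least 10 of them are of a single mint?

Put each drawn coin into a box by mint. The largest draw with every box below 10 takes min(count, 9) from each mint; mints with fewer than 9 contribute all they have.
Σ min(cᵢ, 9) = 9 + 9 + 7 + 9 + 9 + 3 + 9 + 9 = 64.
Draw number 64 + 1 = 65 must push one box to 10.

65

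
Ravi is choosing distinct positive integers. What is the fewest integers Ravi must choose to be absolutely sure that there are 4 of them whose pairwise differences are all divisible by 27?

82

Integers whose pairwise differences are multiples of 27 are exactly those sharing a remainder mod 27. The 27 residue classes mod 27 are the pigeonholes.
With 81 integers one could put 3 in each residue class and have no class reach 4.
The 82nd integer pushes some class to 4, so 27·3 + 1 = 82.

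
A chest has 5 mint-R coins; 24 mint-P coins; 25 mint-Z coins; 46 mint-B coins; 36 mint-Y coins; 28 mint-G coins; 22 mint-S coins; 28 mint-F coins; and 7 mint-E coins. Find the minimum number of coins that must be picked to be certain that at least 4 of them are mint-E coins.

218

In the worst case for collecting mint-E coins, every non-mint-E coin comes out first.
There are 5 + 24 + 25 + 46 + 36 + 28 + 22 + 28 = 214 non-mint-E coins altogether.
After those, each further coin must be mint-E, so 214 + 4 = 218 draws guarantee 4 mint-E coins.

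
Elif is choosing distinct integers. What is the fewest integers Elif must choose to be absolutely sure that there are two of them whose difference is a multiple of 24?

Integers whose pairwise differences are multiples of 24 are exactly those sharing a remainder mod 24. By pigeonhole, the 24 residue classes mod 24 are the pigeonholes.
With 24 integers one could put 1 in each residue class and have no class reach 2.
The 25th integer pushes some class to 2, so 24·1 + 1 = 25.

25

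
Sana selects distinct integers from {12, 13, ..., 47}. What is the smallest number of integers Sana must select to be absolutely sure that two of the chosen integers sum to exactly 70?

25

Group the elements by complementary pair {x, 70−x}: {23,47}, {24,46}, {25,45}, …, giving 12 two-element pairs, the single value 35 (it cannot pair with itself since the integers are distinct), and 11 integers whose partner 70−x falls outside [12,47].
By the pigeonhole principle, treating each of those 24 groups as a pigeonhole, one can pick one integer per group — 24 integers — with no two summing to 70.
The 25th integer lands in an occupied pair, forcing a sum of 70.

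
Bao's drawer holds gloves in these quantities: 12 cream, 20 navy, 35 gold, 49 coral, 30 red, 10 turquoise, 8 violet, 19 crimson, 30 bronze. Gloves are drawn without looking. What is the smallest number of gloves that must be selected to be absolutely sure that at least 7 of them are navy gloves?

In the worst case for collecting navy gloves, every non-navy glove comes out first.
There are 12 + 35 + 49 + 30 + 10 + 8 + 19 + 30 = 193 non-navy gloves altogether.
After those, each further glove must be navy, so 193 + 7 = 200 draws guarantee 7 navy gloves.

200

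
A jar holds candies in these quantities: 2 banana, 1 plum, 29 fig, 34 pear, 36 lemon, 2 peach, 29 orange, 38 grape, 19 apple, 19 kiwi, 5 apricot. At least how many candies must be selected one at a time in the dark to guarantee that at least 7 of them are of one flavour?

53

An adversary could hand out at most 6 candies per flavour (4 flavours run out sooner): 2 + 1 + 6 + 6 + 6 + 2 + 6 + 6 + 6 + 6 + 5 = 52 candies and still no flavour has 7.
One more candy lands in a flavour already at 6, so 53 draws are enough and 52 are not.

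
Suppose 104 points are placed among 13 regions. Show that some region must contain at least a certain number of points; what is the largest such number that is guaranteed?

The 13 regions are the holes and the 104 points are the pigeons.
If every region held at most 7 points, the total would be at most 13 × 7 = 91, which is less than 104.
So some region holds at least ⌈104/13⌉ = 8 points.

8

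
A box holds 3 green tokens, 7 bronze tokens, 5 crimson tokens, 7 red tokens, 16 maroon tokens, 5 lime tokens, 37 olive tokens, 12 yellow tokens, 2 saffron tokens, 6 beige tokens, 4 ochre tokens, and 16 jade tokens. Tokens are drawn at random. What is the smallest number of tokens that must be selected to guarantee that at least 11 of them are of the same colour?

80

By pigeonhole, the 12 colours are the holes; the tokens drawn are the pigeons.
To avoid 11 of any one colour, the worst case takes at most 10 of each colour, or every token of a colour that has fewer than 10.
That gives 3 + 7 + 5 + 7 + 10 + 5 + 10 + 10 + 2 + 6 + 4 + 10 = 79 tokens with no colour reaching 11.
The next token forces some colour to 11, so 79 + 1 = 80.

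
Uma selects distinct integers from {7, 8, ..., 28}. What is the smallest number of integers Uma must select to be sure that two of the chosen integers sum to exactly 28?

16

Group the elements by complementary pair {x, 28−x}: {7,21}, {8,20}, {9,19}, …, giving 7 two-element pairs, the single value 14 (it cannot pair with itself since the integers are distinct), and 7 integers whose partner 28−x falls outside [7,28].
By pigeonhole, treating each of those 15 groups as a pigeonhole, one can pick one integer per group — 15 integers — with no two summing to 28.
The 16th integer lands in an occupied pair, forcing a sum of 28.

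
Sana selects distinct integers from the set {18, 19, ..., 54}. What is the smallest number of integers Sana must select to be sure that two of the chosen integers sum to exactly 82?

Group the elements by complementary pair {x, 82−x}: {28,54}, {29,53}, {30,52}, …, giving 13 two-element pairs, the single value 41 (it cannot pair with itself since the integers are distinct), and 10 integers whose partner 82−x falls outside [18,54].
By the pigeonhole principle, treating each of those 24 groups as a pigeonhole, one can pick one integer per group — 24 integers — with no two summing to 82.
The 25th integer lands in an occupied pair, forcing a sum of 82.

25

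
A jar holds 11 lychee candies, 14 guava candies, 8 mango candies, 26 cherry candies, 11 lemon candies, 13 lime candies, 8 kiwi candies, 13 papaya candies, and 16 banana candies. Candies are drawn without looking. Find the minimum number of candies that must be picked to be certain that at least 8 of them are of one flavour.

64

Put each drawn candy into a box by flavour. The largest draw with every box below 8 takes min(count, 7) from each flavour.
Σ min(cᵢ, 7) = 7 + 7 + 7 + 7 + 7 + 7 + 7 + 7 + 7 = 63.
Draw number 63 + 1 = 64 must push one box to 8.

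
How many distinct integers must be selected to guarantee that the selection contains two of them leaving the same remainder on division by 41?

42

The 41 residue classes mod 41 are the pigeonholes.
With 41 integers one could put 1 in each residue class and have no class reach 2.
The 42nd integer pushes some class to 2, so 41·1 + 1 = 42.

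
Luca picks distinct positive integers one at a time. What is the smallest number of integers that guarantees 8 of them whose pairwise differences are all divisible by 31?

Integers whose pairwise differences are multiples of 31 are exactly those sharing a remainder mod 31. The 31 residue classes mod 31 are the pigeonholes.
With 217 integers one could put 7 in each residue class and have no class reach 8.
The 218th integer pushes some class to 8, so 31·7 + 1 = 218.

218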